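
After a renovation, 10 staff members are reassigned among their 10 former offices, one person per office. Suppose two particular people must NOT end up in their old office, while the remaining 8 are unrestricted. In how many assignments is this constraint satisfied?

Inclusion-exclusion on the 2 forbidden self-matches:
Σ_{j=0}^{2} (-1)^j C(2,j)(10-j)!
= C(2,0)·10! - C(2,1)·9! + C(2,2)·8!
= 3628800 - 725760 + 40320
= 2943360

2943360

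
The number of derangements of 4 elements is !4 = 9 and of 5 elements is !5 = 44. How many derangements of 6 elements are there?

!6 = (6-1)·(!5 + !4) = 5·(44 + 9) = 5·53 = 265.

265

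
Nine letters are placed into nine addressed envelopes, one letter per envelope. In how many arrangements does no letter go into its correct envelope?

133496

The subfactorial !9 = [9!/e] (nearest integer).
9! = 362880, and 362880/e ≈ 133496.09, so !9 = 133496.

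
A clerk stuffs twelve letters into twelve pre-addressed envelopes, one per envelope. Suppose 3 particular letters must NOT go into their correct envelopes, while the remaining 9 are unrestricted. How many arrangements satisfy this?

Let A_j be the event that the j-th constrained one is fixed. By inclusion-exclusion over the 3 events:
Σ_{j=0}^{3} (-1)^j C(3,j)(12-j)!
= C(3,0)·12! - C(3,1)·11! + C(3,2)·10! - C(3,3)·9!
= 479001600 - 119750400 + 10886400 - 362880
= 369774720

369774720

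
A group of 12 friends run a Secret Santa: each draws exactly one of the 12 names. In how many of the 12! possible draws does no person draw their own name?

By inclusion-exclusion, !12 = Σ (-1)^k · 12!/k! for k=0..12
= 12! - 12!/1! + 12!/2! - 12!/3! + 12!/4! - 12!/5! + 12!/6! - 12!/7! + 12!/8! - 12!/9! + 12!/10! - 12!/11! + 12!/12!
= 479001600 - 479001600 + 239500800 - 79833600 + 19958400 - 3991680 + 665280 - 95040 + 11880 - 1320 + 132 - 12 + 1
= 176214841

176214841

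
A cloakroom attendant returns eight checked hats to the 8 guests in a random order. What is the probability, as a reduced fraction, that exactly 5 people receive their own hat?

1/360

Favorable outcomes: C(8,5)·!3 = 56·2 = 112.
Total outcomes: 8! = 40320.
Probability = 112/40320 = 1/360.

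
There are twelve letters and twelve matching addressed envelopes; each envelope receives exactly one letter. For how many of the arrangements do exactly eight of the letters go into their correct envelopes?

4455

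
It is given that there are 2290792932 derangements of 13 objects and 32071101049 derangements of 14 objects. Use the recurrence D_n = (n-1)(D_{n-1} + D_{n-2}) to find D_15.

D_15 = (15-1)·(D_14 + D_13) = 14·(32071101049 + 2290792932) = 14·34361893981 = 481066515734.

481066515734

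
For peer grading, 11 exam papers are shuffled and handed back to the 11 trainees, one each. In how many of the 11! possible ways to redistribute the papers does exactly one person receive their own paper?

14684571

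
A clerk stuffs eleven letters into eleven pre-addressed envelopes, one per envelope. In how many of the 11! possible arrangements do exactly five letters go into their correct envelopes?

122430

Pick the 5 fixed positions: C(11,5) = 462 ways.
The other 6 form a derangement: !6 = 265.
Total: 462 × 265 = 122430.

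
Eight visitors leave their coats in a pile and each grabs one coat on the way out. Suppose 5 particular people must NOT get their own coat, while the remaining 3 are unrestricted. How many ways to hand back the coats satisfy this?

21234

Let A_j be the event that the j-th constrained one is fixed. By inclusion-exclusion over the 5 events:
Σ_{j=0}^{5} (-1)^j C(5,j)(8-j)!
= C(5,0)·8! - C(5,1)·7! + C(5,2)·6! - C(5,3)·5! + C(5,4)·4! - C(5,5)·3!
= 40320 - 25200 + 7200 - 1200 + 120 - 6
= 21234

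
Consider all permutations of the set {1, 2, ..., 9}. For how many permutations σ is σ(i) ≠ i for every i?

133496

By inclusion-exclusion, !9 = Σ (-1)^k · 9!/k! for k=0..9
= 9! - 9!/1! + 9!/2! - 9!/3! + 9!/4! - 9!/5! + 9!/6! - 9!/7! + 9!/8! - 9!/9!
= 362880 - 362880 + 181440 - 60480 + 15120 - 3024 + 504 - 72 + 9 - 1
= 133496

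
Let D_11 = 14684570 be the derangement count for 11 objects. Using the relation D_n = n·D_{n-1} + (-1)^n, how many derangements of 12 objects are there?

176214841

D_12 = 12·14684570 + 1 = 176214841.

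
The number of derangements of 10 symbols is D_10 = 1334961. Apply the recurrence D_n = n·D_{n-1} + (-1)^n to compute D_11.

14684570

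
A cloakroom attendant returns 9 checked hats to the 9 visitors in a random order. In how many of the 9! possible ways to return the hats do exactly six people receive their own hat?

168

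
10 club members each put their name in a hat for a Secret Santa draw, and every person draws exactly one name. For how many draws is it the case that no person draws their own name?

The subfactorial !10 = [10!/e] (nearest integer).
10! = 3628800, and 3628800/e ≈ 1334960.92, so !10 = 1334961.

1334961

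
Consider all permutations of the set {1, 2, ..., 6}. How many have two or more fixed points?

Sum C(6,i)·!(6-i) for i = 2..6:
  i=2: C(6,2)·!4 = 15·9 = 135
  i=3: C(6,3)·!3 = 20·2 = 40
  i=4: C(6,4)·!2 = 15·1 = 15
  i=5: C(6,5)·!1 = 6·0 = 0
  i=6: C(6,6)·!0 = 1·1 = 1
Total = 191.

191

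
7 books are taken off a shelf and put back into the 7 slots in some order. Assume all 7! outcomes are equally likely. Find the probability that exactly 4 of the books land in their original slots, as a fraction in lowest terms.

1/72

Favorable outcomes: C(7,4)·!3 = 35·2 = 70.
Total outcomes: 7! = 5040.
Probability = 70/5040 = 1/72.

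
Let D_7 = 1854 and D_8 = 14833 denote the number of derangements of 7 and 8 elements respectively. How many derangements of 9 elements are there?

D_9 = (9-1)·(D_8 + D_7) = 8·(14833 + 1854) = 8·16687 = 133496.

133496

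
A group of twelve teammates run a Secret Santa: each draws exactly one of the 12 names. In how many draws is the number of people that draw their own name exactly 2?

Choose which 2 of the 12 are fixed: C(12,2) = 66.
The remaining 10 must be deranged: !10 = 1334961.
Total: 66 × 1334961 = 88107426.

88107426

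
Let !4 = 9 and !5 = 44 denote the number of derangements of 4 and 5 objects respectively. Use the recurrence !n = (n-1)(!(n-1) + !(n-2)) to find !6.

!6 = (6-1)·(!5 + !4) = 5·(44 + 9) = 5·53 = 265.

265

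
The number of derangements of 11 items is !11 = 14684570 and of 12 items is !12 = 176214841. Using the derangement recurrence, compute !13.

!13 = (13-1)·(!12 + !11) = 12·(176214841 + 14684570) = 12·190899411 = 2290792932.

2290792932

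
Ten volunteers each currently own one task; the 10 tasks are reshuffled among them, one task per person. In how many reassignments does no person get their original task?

Recurrence: !10 = 10·!9 + (-1)^10.
!10 = 10·133496 + 1 = 1334961

1334961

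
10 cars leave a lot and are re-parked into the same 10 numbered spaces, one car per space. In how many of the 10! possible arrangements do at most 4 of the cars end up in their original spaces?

3615536

Sum C(10,i)·!(10-i) for i = 0..4:
  i=0: C(10,0)·!10 = 1·1334961 = 1334961
  i=1: C(10,1)·!9 = 10·133496 = 1334960
  i=2: C(10,2)·!8 = 45·14833 = 667485
  i=3: C(10,3)·!7 = 120·1854 = 222480
  i=4: C(10,4)·!6 = 210·265 = 55650
Total = 3615536.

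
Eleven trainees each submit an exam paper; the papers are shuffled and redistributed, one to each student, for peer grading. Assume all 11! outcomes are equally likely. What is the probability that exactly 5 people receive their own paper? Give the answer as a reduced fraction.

Favorable outcomes: C(11,5)·!6 = 462·265 = 122430.
Total outcomes: 11! = 39916800.
Probability = 122430/39916800 = 53/17280.

53/17280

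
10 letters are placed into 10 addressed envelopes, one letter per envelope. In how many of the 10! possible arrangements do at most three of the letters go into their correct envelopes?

Sum C(10,i)·!(10-i) for i = 0..3:
  i=0: C(10,0)·!10 = 1·1334961 = 1334961
  i=1: C(10,1)·!9 = 10·133496 = 1334960
  i=2: C(10,2)·!8 = 45·14833 = 667485
  i=3: C(10,3)·!7 = 120·1854 = 222480
Total = 3559886.

3559886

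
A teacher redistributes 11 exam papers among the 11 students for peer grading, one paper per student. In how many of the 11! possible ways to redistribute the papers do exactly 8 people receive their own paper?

Pick the 8 fixed positions: C(11,8) = 165 ways.
The remaining 3 must be deranged: !3 = 2.
Total: 165 × 2 = 330.

330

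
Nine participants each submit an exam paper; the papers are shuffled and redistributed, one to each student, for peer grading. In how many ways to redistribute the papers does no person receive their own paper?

133496

Use !n = (n-1)(!(n-1) + !(n-2)).
!9 = 8·(14833 + 1854) = 8·16687 = 133496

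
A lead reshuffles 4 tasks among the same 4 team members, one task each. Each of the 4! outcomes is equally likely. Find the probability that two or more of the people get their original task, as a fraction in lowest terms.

7/24

Favorable outcomes: Σ_{i≥2} C(4,i)·!(4-i) = 6·1 + 4·0 + 1·1 = 7.
Total outcomes: 4! = 24.
Probability = 7/24 = 7/24.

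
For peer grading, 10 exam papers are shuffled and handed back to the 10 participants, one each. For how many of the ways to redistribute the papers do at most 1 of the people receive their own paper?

# with exactly i fixed is C(10,i)·!(10-i); sum over i=0..1:
  i=0: C(10,0)·!10 = 1·1334961 = 1334961
  i=1: C(10,1)·!9 = 10·133496 = 1334960
Total = 2669921.

2669921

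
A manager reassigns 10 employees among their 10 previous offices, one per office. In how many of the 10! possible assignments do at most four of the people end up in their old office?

3615536

Sum C(10,i)·!(10-i) for i = 0..4:
  i=0: C(10,0)·!10 = 1·1334961 = 1334961
  i=1: C(10,1)·!9 = 10·133496 = 1334960
  i=2: C(10,2)·!8 = 45·14833 = 667485
  i=3: C(10,3)·!7 = 120·1854 = 222480
  i=4: C(10,4)·!6 = 210·265 = 55650
Total = 3615536.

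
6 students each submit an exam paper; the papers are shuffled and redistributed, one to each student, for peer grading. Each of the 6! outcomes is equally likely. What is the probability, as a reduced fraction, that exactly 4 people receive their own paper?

1/48

Favorable outcomes: C(6,4)·!2 = 15·1 = 15.
Total outcomes: 6! = 720.
Probability = 15/720 = 1/48.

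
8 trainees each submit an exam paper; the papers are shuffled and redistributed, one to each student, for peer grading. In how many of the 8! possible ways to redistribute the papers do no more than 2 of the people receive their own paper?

37085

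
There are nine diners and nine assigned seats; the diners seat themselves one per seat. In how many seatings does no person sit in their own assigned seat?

!9 = 9! · Σ_{k=0}^{9} (-1)^k/k!
= 9! - 9!/1! + 9!/2! - 9!/3! + 9!/4! - 9!/5! + 9!/6! - 9!/7! + 9!/8! - 9!/9!
= 362880 - 362880 + 181440 - 60480 + 15120 - 3024 + 504 - 72 + 9 - 1
= 133496

133496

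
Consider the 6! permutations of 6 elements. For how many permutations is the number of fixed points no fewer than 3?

Sum C(6,i)·!(6-i) for i = 3..6:
  i=3: C(6,3)·!3 = 20·2 = 40
  i=4: C(6,4)·!2 = 15·1 = 15
  i=5: C(6,5)·!1 = 6·0 = 0
  i=6: C(6,6)·!0 = 1·1 = 1
Total = 56.

56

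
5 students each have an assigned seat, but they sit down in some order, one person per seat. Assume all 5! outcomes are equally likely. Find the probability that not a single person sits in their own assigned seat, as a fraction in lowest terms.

Favorable outcomes: !5 = 44.
Total outcomes: 5! = 120.
Probability = 44/120 = 11/30.

11/30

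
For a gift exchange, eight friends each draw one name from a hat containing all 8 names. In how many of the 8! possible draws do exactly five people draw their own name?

Pick the 5 fixed positions: C(8,5) = 56 ways.
The remaining 3 must be deranged: !3 = 2.
Total: 56 × 2 = 112.

112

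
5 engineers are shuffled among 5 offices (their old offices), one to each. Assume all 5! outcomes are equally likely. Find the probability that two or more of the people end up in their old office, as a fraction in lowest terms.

Favorable outcomes: Σ_{i≥2} C(5,i)·!(5-i) = 10·2 + 10·1 + 5·0 + 1·1 = 31.
Total outcomes: 5! = 120.
Probability = 31/120 = 31/120.

31/120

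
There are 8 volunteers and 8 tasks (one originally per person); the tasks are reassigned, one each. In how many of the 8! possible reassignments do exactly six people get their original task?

Pick the 6 fixed positions: C(8,6) = 28 ways.
The remaining 2 must be deranged: !2 = 1.
Total: 28 × 1 = 28.

28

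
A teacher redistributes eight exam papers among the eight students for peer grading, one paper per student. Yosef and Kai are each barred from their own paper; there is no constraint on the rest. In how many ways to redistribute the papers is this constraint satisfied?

Let A_j be the event that the j-th constrained one is fixed. By inclusion-exclusion over the 2 events:
Σ_{j=0}^{2} (-1)^j C(2,j)(8-j)!
= C(2,0)·8! - C(2,1)·7! + C(2,2)·6!
= 40320 - 10080 + 720
= 30960

30960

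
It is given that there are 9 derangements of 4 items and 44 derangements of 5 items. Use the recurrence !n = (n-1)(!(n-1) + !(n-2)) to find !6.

265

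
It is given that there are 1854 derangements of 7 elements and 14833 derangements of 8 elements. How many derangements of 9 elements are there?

133496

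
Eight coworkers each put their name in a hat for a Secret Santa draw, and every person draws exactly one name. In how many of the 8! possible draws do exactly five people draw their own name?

112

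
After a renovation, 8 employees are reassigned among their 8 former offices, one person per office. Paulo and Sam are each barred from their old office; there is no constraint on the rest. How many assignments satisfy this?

Inclusion-exclusion on the 2 forbidden self-matches:
Σ_{j=0}^{2} (-1)^j C(2,j)(8-j)!
= C(2,0)·8! - C(2,1)·7! + C(2,2)·6!
= 40320 - 10080 + 720
= 30960

30960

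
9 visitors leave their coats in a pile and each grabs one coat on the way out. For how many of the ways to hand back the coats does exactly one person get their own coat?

133497

Pick the single fixed position: C(9,1) = 9 ways.
The remaining 8 must be deranged: !8 = 14833.
Total: 9 × 14833 = 133497.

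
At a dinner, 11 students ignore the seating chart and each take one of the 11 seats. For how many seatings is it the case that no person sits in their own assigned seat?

14684570

!11 = 11! · Σ_{k=0}^{11} (-1)^k/k!
= 11! - 11!/1! + 11!/2! - 11!/3! + 11!/4! - 11!/5! + 11!/6! - 11!/7! + 11!/8! - 11!/9! + 11!/10! - 11!/11!
= 39916800 - 39916800 + 19958400 - 6652800 + 1663200 - 332640 + 55440 - 7920 + 990 - 110 + 11 - 1
= 14684570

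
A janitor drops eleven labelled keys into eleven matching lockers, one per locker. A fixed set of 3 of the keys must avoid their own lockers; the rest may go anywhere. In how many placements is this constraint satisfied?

30078720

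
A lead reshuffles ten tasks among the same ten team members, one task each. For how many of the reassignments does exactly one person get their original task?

1334960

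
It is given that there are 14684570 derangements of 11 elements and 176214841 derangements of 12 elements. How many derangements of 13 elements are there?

2290792932

!13 = (13-1)·(!12 + !11) = 12·(176214841 + 14684570) = 12·190899411 = 2290792932.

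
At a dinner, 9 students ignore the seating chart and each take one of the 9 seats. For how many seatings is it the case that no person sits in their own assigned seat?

133496

!9 = 9! · Σ_{k=0}^{9} (-1)^k/k!
= 9! - 9!/1! + 9!/2! - 9!/3! + 9!/4! - 9!/5! + 9!/6! - 9!/7! + 9!/8! - 9!/9!
= 362880 - 362880 + 181440 - 60480 + 15120 - 3024 + 504 - 72 + 9 - 1
= 133496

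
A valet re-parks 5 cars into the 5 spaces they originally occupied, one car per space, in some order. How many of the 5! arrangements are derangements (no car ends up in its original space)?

44

The number of derangements of 5 is !5 = Σ_{k=0}^{5} (-1)^k·5!/k!
= 5! - 5!/1! + 5!/2! - 5!/3! + 5!/4! - 5!/5!
= 120 - 120 + 60 - 20 + 5 - 1
= 44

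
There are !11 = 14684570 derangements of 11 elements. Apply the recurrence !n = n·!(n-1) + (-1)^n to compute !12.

176214841

!12 = 12·14684570 + 1 = 176214841.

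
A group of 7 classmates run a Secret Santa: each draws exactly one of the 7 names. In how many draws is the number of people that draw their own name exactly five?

Pick the 5 fixed positions: C(7,5) = 21 ways.
The other 2 form a derangement: !2 = 1.
Total: 21 × 1 = 21.

21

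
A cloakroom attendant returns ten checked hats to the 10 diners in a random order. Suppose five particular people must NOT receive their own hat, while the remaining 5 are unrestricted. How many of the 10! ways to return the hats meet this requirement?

2170680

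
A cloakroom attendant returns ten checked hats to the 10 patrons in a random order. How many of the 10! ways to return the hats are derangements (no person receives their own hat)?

Use !n = n·!(n-1) + (-1)^n.
!10 = 10·133496 + 1 = 1334961

1334961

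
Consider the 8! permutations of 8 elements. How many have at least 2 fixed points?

Sum C(8,i)·!(8-i) for i = 2..8:
  i=2: C(8,2)·!6 = 28·265 = 7420
  i=3: C(8,3)·!5 = 56·44 = 2464
  i=4: C(8,4)·!4 = 70·9 = 630
  i=5: C(8,5)·!3 = 56·2 = 112
  i=6: C(8,6)·!2 = 28·1 = 28
  i=7: C(8,7)·!1 = 8·0 = 0
  i=8: C(8,8)·!0 = 1·1 = 1
Total = 10655.

10655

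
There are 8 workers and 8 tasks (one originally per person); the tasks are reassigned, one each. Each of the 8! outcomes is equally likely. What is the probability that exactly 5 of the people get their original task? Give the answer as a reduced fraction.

Favorable outcomes: C(8,5)·!3 = 56·2 = 112.
Total outcomes: 8! = 40320.
Probability = 112/40320 = 1/360.

1/360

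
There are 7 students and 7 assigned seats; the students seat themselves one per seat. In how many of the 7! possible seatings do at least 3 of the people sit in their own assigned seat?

407

Sum C(7,i)·!(7-i) for i = 3..7:
  i=3: C(7,3)·!4 = 35·9 = 315
  i=4: C(7,4)·!3 = 35·2 = 70
  i=5: C(7,5)·!2 = 21·1 = 21
  i=6: C(7,6)·!1 = 7·0 = 0
  i=7: C(7,7)·!0 = 1·1 = 1
Total = 407.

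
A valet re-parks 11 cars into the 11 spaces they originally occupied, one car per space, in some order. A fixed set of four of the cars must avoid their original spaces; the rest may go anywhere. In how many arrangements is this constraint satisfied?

Inclusion-exclusion on the 4 forbidden self-matches:
Σ_{j=0}^{4} (-1)^j C(4,j)(11-j)!
= C(4,0)·11! - C(4,1)·10! + C(4,2)·9! - C(4,3)·8! + C(4,4)·7!
= 39916800 - 14515200 + 2177280 - 161280 + 5040
= 27422640

27422640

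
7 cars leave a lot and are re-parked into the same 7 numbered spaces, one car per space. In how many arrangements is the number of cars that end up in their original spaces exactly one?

Choose which one of the 7 is fixed: C(7,1) = 7.
The other 6 form a derangement: !6 = 265.
Total: 7 × 265 = 1855.

1855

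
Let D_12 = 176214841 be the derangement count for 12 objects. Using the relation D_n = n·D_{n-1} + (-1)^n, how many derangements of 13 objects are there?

D_13 = 13·176214841 - 1 = 2290792932.

2290792932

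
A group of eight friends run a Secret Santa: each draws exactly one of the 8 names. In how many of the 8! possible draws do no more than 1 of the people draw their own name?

Sum C(8,i)·!(8-i) for i = 0..1:
  i=0: C(8,0)·!8 = 1·14833 = 14833
  i=1: C(8,1)·!7 = 8·1854 = 14832
Total = 29665.

29665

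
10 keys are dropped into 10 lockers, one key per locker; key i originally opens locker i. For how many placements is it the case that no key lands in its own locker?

The subfactorial !10 = [10!/e] (nearest integer).
10! = 3628800, and 3628800/e ≈ 1334960.92, so !10 = 1334961.

1334961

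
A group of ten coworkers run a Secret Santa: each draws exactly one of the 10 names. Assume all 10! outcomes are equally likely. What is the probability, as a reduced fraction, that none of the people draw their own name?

16481/44800

Favorable outcomes: !10 = 1334961.
Total outcomes: 10! = 3628800.
Probability = 1334961/3628800 = 16481/44800.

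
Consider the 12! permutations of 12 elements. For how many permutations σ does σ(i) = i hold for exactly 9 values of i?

Choose which 9 of the 12 are fixed: C(12,9) = 220.
The other 3 form a derangement: !3 = 2.
Total: 220 × 2 = 440.

440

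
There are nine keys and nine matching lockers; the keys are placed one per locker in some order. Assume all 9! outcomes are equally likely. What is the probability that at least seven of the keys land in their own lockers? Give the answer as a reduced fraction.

Favorable outcomes: Σ_{i≥7} C(9,i)·!(9-i) = 36·1 + 9·0 + 1·1 = 37.
Total outcomes: 9! = 362880.
Probability = 37/362880 = 37/362880.

37/362880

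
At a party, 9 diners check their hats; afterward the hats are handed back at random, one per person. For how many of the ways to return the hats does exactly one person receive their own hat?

133497

Pick the single fixed position: C(9,1) = 9 ways.
The remaining 8 must be deranged: !8 = 14833.
Total: 9 × 14833 = 133497.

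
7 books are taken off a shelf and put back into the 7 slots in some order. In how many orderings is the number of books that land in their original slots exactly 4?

70

Pick the 4 fixed positions: C(7,4) = 35 ways.
The remaining 3 must be deranged: !3 = 2.
Total: 35 × 2 = 70.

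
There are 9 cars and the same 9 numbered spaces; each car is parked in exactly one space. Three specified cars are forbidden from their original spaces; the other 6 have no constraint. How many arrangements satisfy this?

Let A_j be the event that the j-th constrained one is fixed. By inclusion-exclusion over the 3 events:
Σ_{j=0}^{3} (-1)^j C(3,j)(9-j)!
= C(3,0)·9! - C(3,1)·8! + C(3,2)·7! - C(3,3)·6!
= 362880 - 120960 + 15120 - 720
= 256320

256320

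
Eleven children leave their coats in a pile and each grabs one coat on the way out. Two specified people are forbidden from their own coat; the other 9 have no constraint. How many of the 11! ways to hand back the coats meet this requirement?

Let A_j be the event that the j-th constrained one is fixed. By inclusion-exclusion over the 2 events:
Σ_{j=0}^{2} (-1)^j C(2,j)(11-j)!
= C(2,0)·11! - C(2,1)·10! + C(2,2)·9!
= 39916800 - 7257600 + 362880
= 33022080

33022080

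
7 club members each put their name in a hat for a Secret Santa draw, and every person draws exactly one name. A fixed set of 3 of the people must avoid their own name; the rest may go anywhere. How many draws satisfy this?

Let A_j be the event that the j-th constrained one is fixed. By inclusion-exclusion over the 3 events:
Σ_{j=0}^{3} (-1)^j C(3,j)(7-j)!
= C(3,0)·7! - C(3,1)·6! + C(3,2)·5! - C(3,3)·4!
= 5040 - 2160 + 360 - 24
= 3216

3216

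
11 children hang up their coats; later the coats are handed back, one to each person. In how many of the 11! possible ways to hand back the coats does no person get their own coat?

Use !n = (n-1)(!(n-1) + !(n-2)).
!11 = 10·(1334961 + 133496) = 10·1468457 = 14684570

14684570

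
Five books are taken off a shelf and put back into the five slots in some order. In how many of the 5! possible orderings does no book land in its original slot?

Use !n = n·!(n-1) + (-1)^n.
!5 = 5·9 - 1 = 44

44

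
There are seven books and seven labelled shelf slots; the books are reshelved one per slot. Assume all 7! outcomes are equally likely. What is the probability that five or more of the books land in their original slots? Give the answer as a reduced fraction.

11/2520

Favorable outcomes: Σ_{i≥5} C(7,i)·!(7-i) = 21·1 + 7·0 + 1·1 = 22.
Total outcomes: 7! = 5040.
Probability = 22/5040 = 11/2520.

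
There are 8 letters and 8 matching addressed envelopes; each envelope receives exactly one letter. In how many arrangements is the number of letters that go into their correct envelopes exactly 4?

Choose which 4 of the 8 are fixed: C(8,4) = 70.
The other 4 form a derangement: !4 = 9.
Total: 70 × 9 = 630.

630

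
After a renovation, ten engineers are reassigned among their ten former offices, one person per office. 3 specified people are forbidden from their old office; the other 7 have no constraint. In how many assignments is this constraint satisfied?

Inclusion-exclusion on the 3 forbidden self-matches:
Σ_{j=0}^{3} (-1)^j C(3,j)(10-j)!
= C(3,0)·10! - C(3,1)·9! + C(3,2)·8! - C(3,3)·7!
= 3628800 - 1088640 + 120960 - 5040
= 2656080

2656080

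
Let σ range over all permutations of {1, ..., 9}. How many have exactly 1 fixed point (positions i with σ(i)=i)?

Choose which one of the 9 is fixed: C(9,1) = 9.
The remaining 8 must be deranged: !8 = 14833.
Total: 9 × 14833 = 133497.

133497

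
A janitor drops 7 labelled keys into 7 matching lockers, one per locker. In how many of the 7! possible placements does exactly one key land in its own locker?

1855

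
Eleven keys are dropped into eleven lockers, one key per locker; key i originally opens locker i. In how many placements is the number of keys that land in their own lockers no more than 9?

Sum C(11,i)·!(11-i) for i = 0..9:
  i=0: C(11,0)·!11 = 1·14684570 = 14684570
  i=1: C(11,1)·!10 = 11·1334961 = 14684571
  i=2: C(11,2)·!9 = 55·133496 = 7342280
  i=3: C(11,3)·!8 = 165·14833 = 2447445
  i=4: C(11,4)·!7 = 330·1854 = 611820
  i=5: C(11,5)·!6 = 462·265 = 122430
  i=6: C(11,6)·!5 = 462·44 = 20328
  i=7: C(11,7)·!4 = 330·9 = 2970
  i=8: C(11,8)·!3 = 165·2 = 330
  i=9: C(11,9)·!2 = 55·1 = 55
Total = 39916799.

39916799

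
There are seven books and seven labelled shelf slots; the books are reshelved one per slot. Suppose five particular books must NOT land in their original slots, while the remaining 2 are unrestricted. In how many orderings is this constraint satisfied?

2428

Inclusion-exclusion on the 5 forbidden self-matches:
Σ_{j=0}^{5} (-1)^j C(5,j)(7-j)!
= C(5,0)·7! - C(5,1)·6! + C(5,2)·5! - C(5,3)·4! + C(5,4)·3! - C(5,5)·2!
= 5040 - 3600 + 1200 - 240 + 30 - 2
= 2428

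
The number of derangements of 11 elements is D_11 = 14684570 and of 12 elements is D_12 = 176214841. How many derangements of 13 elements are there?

D_13 = (13-1)·(D_12 + D_11) = 12·(176214841 + 14684570) = 12·190899411 = 2290792932.

2290792932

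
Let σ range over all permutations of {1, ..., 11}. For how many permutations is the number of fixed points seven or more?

Sum C(11,i)·!(11-i) for i = 7..11:
  i=7: C(11,7)·!4 = 330·9 = 2970
  i=8: C(11,8)·!3 = 165·2 = 330
  i=9: C(11,9)·!2 = 55·1 = 55
  i=10: C(11,10)·!1 = 11·0 = 0
  i=11: C(11,11)·!0 = 1·1 = 1
Total = 3356.

3356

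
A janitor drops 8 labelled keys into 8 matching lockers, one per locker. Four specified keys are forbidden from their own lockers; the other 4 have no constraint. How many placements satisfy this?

Let A_j be the event that the j-th constrained one is fixed. By inclusion-exclusion over the 4 events:
Σ_{j=0}^{4} (-1)^j C(4,j)(8-j)!
= C(4,0)·8! - C(4,1)·7! + C(4,2)·6! - C(4,3)·5! + C(4,4)·4!
= 40320 - 20160 + 4320 - 480 + 24
= 24024

24024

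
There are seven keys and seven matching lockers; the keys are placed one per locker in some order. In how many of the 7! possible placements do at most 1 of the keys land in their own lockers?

# with exactly i fixed is C(7,i)·!(7-i); sum over i=0..1:
  i=0: C(7,0)·!7 = 1·1854 = 1854
  i=1: C(7,1)·!6 = 7·265 = 1855
Total = 3709.

3709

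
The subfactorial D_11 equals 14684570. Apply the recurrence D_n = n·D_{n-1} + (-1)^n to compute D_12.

176214841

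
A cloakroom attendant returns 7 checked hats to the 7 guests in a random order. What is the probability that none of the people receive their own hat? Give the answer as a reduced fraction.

103/280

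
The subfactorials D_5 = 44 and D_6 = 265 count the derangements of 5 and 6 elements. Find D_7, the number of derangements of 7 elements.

1854

D_7 = (7-1)·(D_6 + D_5) = 6·(265 + 44) = 6·309 = 1854.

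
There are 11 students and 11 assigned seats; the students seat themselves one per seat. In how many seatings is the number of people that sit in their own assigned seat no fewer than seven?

Sum C(11,i)·!(11-i) for i = 7..11:
  i=7: C(11,7)·!4 = 330·9 = 2970
  i=8: C(11,8)·!3 = 165·2 = 330
  i=9: C(11,9)·!2 = 55·1 = 55
  i=10: C(11,10)·!1 = 11·0 = 0
  i=11: C(11,11)·!0 = 1·1 = 1
Total = 3356.

3356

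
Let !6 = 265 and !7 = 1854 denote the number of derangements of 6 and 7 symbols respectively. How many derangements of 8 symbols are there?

14833

!8 = (8-1)·(!7 + !6) = 7·(1854 + 265) = 7·2119 = 14833.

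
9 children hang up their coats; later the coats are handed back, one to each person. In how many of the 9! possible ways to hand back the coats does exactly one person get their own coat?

133497

Choose which one of the 9 is fixed: C(9,1) = 9.
The remaining 8 must be deranged: !8 = 14833.
Total: 9 × 14833 = 133497.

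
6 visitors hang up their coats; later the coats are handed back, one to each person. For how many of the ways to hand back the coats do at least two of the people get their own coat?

# with exactly i fixed is C(6,i)·!(6-i); sum over i=2..6:
  i=2: C(6,2)·!4 = 15·9 = 135
  i=3: C(6,3)·!3 = 20·2 = 40
  i=4: C(6,4)·!2 = 15·1 = 15
  i=5: C(6,5)·!1 = 6·0 = 0
  i=6: C(6,6)·!0 = 1·1 = 1
Total = 191.

191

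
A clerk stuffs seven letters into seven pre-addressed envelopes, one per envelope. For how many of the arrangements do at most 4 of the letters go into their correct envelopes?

5018

Sum C(7,i)·!(7-i) for i = 0..4:
  i=0: C(7,0)·!7 = 1·1854 = 1854
  i=1: C(7,1)·!6 = 7·265 = 1855
  i=2: C(7,2)·!5 = 21·44 = 924
  i=3: C(7,3)·!4 = 35·9 = 315
  i=4: C(7,4)·!3 = 35·2 = 70
Total = 5018.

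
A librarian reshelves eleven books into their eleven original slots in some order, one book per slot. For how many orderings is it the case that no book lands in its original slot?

14684570

The number of derangements of 11 is !11 = Σ_{k=0}^{11} (-1)^k·11!/k!
= 11! - 11!/1! + 11!/2! - 11!/3! + 11!/4! - 11!/5! + 11!/6! - 11!/7! + 11!/8! - 11!/9! + 11!/10! - 11!/11!
= 39916800 - 39916800 + 19958400 - 6652800 + 1663200 - 332640 + 55440 - 7920 + 990 - 110 + 11 - 1
= 14684570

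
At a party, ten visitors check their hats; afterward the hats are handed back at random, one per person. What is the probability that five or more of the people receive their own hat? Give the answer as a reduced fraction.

829/226800

Favorable outcomes: Σ_{i≥5} C(10,i)·!(10-i) = 252·44 + 210·9 + 120·2 + 45·1 + 10·0 + 1·1 = 13264.
Total outcomes: 10! = 3628800.
Probability = 13264/3628800 = 829/226800.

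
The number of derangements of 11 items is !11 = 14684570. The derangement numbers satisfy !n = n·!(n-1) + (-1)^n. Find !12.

176214841

!12 = 12·14684570 + 1 = 176214841.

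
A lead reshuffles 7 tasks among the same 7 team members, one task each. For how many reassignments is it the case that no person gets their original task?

!7 is the nearest integer to 7!/e.
7! = 5040, and 5040/e ≈ 1854.11, so !7 = 1854.

1854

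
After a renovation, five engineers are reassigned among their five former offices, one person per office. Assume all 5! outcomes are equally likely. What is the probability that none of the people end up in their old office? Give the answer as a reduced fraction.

11/30

Favorable outcomes: !5 = 44.
Total outcomes: 5! = 120.
Probability = 44/120 = 11/30.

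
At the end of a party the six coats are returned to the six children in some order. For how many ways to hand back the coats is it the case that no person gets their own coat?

The subfactorial !6 = [6!/e] (nearest integer).
6! = 720, and 720/e ≈ 264.87, so !6 = 265.

265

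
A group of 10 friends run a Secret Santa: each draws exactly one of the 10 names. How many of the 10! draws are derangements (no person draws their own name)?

By inclusion-exclusion, !10 = Σ (-1)^k · 10!/k! for k=0..10
= 10! - 10!/1! + 10!/2! - 10!/3! + 10!/4! - 10!/5! + 10!/6! - 10!/7! + 10!/8! - 10!/9! + 10!/10!
= 3628800 - 3628800 + 1814400 - 604800 + 151200 - 30240 + 5040 - 720 + 90 - 10 + 1
= 1334961

1334961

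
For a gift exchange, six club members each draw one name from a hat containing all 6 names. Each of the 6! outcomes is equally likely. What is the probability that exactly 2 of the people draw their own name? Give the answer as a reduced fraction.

Favorable outcomes: C(6,2)·!4 = 15·9 = 135.
Total outcomes: 6! = 720.
Probability = 135/720 = 3/16.

3/16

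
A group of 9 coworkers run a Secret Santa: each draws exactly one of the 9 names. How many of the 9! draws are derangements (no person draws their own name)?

!9 is the nearest integer to 9!/e.
9! = 362880, and 362880/e ≈ 133496.09, so !9 = 133496.

133496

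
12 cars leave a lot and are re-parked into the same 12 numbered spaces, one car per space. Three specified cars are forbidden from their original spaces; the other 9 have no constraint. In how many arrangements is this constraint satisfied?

369774720

Inclusion-exclusion on the 3 forbidden self-matches:
Σ_{j=0}^{3} (-1)^j C(3,j)(12-j)!
= C(3,0)·12! - C(3,1)·11! + C(3,2)·10! - C(3,3)·9!
= 479001600 - 119750400 + 10886400 - 362880
= 369774720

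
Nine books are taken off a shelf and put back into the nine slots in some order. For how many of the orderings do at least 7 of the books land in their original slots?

# with exactly i fixed is C(9,i)·!(9-i); sum over i=7..9:
  i=7: C(9,7)·!2 = 36·1 = 36
  i=8: C(9,8)·!1 = 9·0 = 0
  i=9: C(9,9)·!0 = 1·1 = 1
Total = 37.

37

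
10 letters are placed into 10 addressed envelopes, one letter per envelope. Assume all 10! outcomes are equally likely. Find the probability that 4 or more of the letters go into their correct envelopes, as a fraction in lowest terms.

Favorable outcomes: Σ_{i≥4} C(10,i)·!(10-i) = 210·265 + 252·44 + 210·9 + 120·2 + 45·1 + 10·0 + 1·1 = 68914.
Total outcomes: 10! = 3628800.
Probability = 68914/3628800 = 34457/1814400.

34457/1814400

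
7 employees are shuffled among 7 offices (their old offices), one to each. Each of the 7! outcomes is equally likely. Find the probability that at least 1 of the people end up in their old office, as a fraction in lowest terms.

177/280

Favorable outcomes: Σ_{i≥1} C(7,i)·!(7-i) = 7·265 + 21·44 + 35·9 + 35·2 + 21·1 + 7·0 + 1·1 = 3186.
Total outcomes: 7! = 5040.
Probability = 3186/5040 = 177/280.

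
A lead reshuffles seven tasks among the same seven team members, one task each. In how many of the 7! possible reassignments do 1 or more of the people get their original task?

3186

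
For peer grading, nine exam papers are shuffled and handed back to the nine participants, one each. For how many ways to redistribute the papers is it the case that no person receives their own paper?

133496

Use !n = n·!(n-1) + (-1)^n.
!9 = 9·14833 - 1 = 133496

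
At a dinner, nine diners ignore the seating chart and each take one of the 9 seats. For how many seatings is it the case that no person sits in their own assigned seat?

Use !n = (n-1)(!(n-1) + !(n-2)).
!9 = 8·(14833 + 1854) = 8·16687 = 133496

133496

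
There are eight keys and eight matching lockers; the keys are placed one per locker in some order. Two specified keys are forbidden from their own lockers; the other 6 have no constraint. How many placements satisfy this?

Let A_j be the event that the j-th constrained one is fixed. By inclusion-exclusion over the 2 events:
Σ_{j=0}^{2} (-1)^j C(2,j)(8-j)!
= C(2,0)·8! - C(2,1)·7! + C(2,2)·6!
= 40320 - 10080 + 720
= 30960

30960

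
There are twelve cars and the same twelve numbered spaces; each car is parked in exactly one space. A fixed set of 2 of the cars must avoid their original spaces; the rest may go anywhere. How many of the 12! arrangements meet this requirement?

Let A_j be the event that the j-th constrained one is fixed. By inclusion-exclusion over the 2 events:
Σ_{j=0}^{2} (-1)^j C(2,j)(12-j)!
= C(2,0)·12! - C(2,1)·11! + C(2,2)·10!
= 479001600 - 79833600 + 3628800
= 402796800

402796800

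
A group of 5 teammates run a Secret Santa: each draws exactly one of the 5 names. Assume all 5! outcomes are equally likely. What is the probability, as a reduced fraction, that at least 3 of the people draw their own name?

11/120

Favorable outcomes: Σ_{i≥3} C(5,i)·!(5-i) = 10·1 + 5·0 + 1·1 = 11.
Total outcomes: 5! = 120.
Probability = 11/120 = 11/120.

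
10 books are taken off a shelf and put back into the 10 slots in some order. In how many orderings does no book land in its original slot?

1334961

The subfactorial !10 = [10!/e] (nearest integer).
10! = 3628800, and 3628800/e ≈ 1334960.92, so !10 = 1334961.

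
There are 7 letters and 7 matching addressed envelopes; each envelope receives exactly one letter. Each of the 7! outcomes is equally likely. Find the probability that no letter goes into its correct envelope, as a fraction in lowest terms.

Favorable outcomes: !7 = 1854.
Total outcomes: 7! = 5040.
Probability = 1854/5040 = 103/280.

103/280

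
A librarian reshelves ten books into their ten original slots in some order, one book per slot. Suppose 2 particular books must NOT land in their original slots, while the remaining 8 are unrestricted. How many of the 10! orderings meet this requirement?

Let A_j be the event that the j-th constrained one is fixed. By inclusion-exclusion over the 2 events:
Σ_{j=0}^{2} (-1)^j C(2,j)(10-j)!
= C(2,0)·10! - C(2,1)·9! + C(2,2)·8!
= 3628800 - 725760 + 40320
= 2943360

2943360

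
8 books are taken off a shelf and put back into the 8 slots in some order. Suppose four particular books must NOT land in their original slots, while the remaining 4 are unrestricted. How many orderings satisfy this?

24024

Let A_j be the event that the j-th constrained one is fixed. By inclusion-exclusion over the 4 events:
Σ_{j=0}^{4} (-1)^j C(4,j)(8-j)!
= C(4,0)·8! - C(4,1)·7! + C(4,2)·6! - C(4,3)·5! + C(4,4)·4!
= 40320 - 20160 + 4320 - 480 + 24
= 24024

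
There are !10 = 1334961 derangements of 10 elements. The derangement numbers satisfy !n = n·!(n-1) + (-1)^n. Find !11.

14684570

!11 = 11·1334961 - 1 = 14684570.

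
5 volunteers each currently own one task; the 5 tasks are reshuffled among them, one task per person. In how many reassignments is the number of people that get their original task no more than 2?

109

Sum C(5,i)·!(5-i) for i = 0..2:
  i=0: C(5,0)·!5 = 1·44 = 44
  i=1: C(5,1)·!4 = 5·9 = 45
  i=2: C(5,2)·!3 = 10·2 = 20
Total = 109.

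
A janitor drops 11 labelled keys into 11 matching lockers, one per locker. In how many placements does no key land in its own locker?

Recurrence: !11 = 10·(!10 + !9).
!11 = 10·(1334961 + 133496) = 10·1468457 = 14684570

14684570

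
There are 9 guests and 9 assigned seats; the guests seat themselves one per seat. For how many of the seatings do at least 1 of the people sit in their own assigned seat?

229384

Sum C(9,i)·!(9-i) for i = 1..9:
  i=1: C(9,1)·!8 = 9·14833 = 133497
  i=2: C(9,2)·!7 = 36·1854 = 66744
  i=3: C(9,3)·!6 = 84·265 = 22260
  i=4: C(9,4)·!5 = 126·44 = 5544
  i=5: C(9,5)·!4 = 126·9 = 1134
  i=6: C(9,6)·!3 = 84·2 = 168
  i=7: C(9,7)·!2 = 36·1 = 36
  i=8: C(9,8)·!1 = 9·0 = 0
  i=9: C(9,9)·!0 = 1·1 = 1
Total = 229384.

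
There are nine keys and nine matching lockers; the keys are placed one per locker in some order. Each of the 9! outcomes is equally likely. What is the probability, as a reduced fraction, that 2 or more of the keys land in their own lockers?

Favorable outcomes: Σ_{i≥2} C(9,i)·!(9-i) = 36·1854 + 84·265 + 126·44 + 126·9 + 84·2 + 36·1 + 9·0 + 1·1 = 95887.
Total outcomes: 9! = 362880.
Probability = 95887/362880 = 95887/362880.

95887/362880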